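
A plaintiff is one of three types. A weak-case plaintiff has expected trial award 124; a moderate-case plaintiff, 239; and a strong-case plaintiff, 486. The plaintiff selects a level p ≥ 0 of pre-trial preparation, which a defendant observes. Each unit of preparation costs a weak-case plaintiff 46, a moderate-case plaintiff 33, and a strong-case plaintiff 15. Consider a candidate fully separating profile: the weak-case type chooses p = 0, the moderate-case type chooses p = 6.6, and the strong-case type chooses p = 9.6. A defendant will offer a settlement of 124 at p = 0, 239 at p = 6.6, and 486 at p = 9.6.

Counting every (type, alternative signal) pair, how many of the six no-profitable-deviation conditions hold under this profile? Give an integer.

4

Moderate-case (own payoff 239 − 33×6.6 = 21.2): to p=0 gives 124 → profitable ✗; to p=9.6 gives 486 − 33×9.6 = 169.2 → profitable ✗.
Strong-case (own payoff 486 − 15×9.6 = 342): to p=0 gives 124 → no gain ✓; to p=6.6 gives 239 − 15×6.6 = 140 → no gain ✓.
Weak-case (own payoff 124): to p=6.6 gives 239 − 46×6.6 = -64.6 → no gain ✓; to p=9.6 gives 486 − 46×9.6 = 44.4 → no gain ✓.
4 of the 6 constraints hold; not an equilibrium.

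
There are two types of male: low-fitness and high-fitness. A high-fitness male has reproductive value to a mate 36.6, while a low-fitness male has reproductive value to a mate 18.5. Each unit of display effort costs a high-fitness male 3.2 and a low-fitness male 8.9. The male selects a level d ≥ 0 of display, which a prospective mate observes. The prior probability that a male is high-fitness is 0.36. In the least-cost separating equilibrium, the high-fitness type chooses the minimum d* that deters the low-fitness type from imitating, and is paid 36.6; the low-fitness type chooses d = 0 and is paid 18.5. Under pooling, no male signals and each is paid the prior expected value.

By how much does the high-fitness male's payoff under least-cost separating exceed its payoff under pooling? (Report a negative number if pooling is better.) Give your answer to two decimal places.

5.08

Least-cost separating signal: d* solves 18.5 = 36.6 − 8.9·d*, so d* = (36.6 − 18.5)/8.9 ≈ 2.0337.
High-fitness type's separating payoff: 36.6 − 3.2 × d* = 36.6 − 3.2 × (36.6 − 18.5)/8.9 = 36.6 − 57.92/8.9 ≈ 30.0921.
Pooling payoff: 0.36 × 36.6 + 0.64 × 18.5 = 25.016.
Difference: 30.0921 − 25.016 = 5.0761, i.e. 5.08 to two decimal places.
The high-fitness type prefers to separate.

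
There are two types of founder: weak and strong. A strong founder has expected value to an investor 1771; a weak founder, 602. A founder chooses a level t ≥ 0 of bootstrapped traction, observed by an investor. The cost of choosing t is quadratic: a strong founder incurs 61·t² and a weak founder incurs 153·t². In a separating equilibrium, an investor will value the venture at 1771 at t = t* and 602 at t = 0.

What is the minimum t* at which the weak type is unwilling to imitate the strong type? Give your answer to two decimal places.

The weak type at t = 0 receives 602; imitating at t* yields 1771 − 153·t*².
Indifference: 602 = 1771 − 153·t*², so t*² = (1771 − 602) / 153 ≈ 7.6405.
t* = √7.6405 ≈ 2.76.

2.76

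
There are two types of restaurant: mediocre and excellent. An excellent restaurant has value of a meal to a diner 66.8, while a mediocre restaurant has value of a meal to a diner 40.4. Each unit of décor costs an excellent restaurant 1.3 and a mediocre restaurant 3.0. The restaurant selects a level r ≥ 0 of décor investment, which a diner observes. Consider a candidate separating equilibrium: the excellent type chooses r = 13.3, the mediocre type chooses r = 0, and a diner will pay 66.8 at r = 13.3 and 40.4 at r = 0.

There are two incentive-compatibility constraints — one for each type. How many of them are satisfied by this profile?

2

Mediocre type: stay at 0 → 40.4; mimic → 66.8 − 3.0 × 13.3 = 26.9. IC holds (40.4 ≥ 26.9).
Excellent type: signal → 66.8 − 1.3 × 13.3 = 49.51; deviate to 0 → 40.4. IC holds (49.51 ≥ 40.4).
2 of 2 constraints hold, so this is a separating equilibrium.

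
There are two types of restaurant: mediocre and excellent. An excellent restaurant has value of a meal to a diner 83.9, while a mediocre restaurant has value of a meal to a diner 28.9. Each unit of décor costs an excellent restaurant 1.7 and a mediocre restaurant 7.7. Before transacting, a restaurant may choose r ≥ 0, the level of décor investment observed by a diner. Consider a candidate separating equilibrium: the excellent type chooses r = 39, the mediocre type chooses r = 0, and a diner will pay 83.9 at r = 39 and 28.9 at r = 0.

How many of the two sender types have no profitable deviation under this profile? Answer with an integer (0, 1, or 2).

1

Mediocre type: stay at 0 → 28.9; mimic → 83.9 − 7.7 × 39 = -216.4. IC holds (28.9 ≥ -216.4).
Excellent type: signal → 83.9 − 1.7 × 39 = 17.6; deviate to 0 → 28.9. IC fails (17.6 < 28.9).
1 of 2 constraints hold, so this profile is not an equilibrium.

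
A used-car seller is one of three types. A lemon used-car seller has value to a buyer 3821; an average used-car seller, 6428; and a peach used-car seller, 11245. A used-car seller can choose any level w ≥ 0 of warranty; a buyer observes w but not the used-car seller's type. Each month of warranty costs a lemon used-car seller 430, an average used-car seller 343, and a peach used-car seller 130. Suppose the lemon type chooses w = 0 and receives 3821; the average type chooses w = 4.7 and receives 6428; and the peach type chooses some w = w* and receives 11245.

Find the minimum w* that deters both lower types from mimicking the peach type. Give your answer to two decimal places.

Average type (on-path payoff 6428 − 343×4.7 = 4815.9) won't mimic when 4815.9 ≥ 11245 − 343·w*, i.e. w* ≥ 18.74.
Lemon type (on-path payoff 3821) won't mimic when 3821 ≥ 11245 − 430·w*, i.e. w* ≥ 17.27.
Both must hold, so w* = max(17.27, 18.74) = 18.74. The average type's constraint binds.

18.74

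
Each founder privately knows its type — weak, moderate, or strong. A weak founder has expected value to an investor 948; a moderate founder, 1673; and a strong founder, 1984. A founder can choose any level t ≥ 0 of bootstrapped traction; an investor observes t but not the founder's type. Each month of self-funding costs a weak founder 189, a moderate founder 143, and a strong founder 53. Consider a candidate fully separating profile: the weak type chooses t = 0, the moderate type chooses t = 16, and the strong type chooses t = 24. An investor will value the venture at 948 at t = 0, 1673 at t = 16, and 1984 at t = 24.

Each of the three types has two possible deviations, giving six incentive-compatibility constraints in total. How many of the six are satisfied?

3

Moderate (own payoff 1673 − 143×16 = -615): to t=0 gives 948 → profitable ✗; to t=24 gives 1984 − 143×24 = -1448 → no gain ✓.
Weak (own payoff 948): to t=16 gives 1673 − 189×16 = -1351 → no gain ✓; to t=24 gives 1984 − 189×24 = -2552 → no gain ✓.
Strong (own payoff 1984 − 53×24 = 712): to t=0 gives 948 → profitable ✗; to t=16 gives 1673 − 53×16 = 825 → profitable ✗.
3 of the 6 constraints hold; not an equilibrium.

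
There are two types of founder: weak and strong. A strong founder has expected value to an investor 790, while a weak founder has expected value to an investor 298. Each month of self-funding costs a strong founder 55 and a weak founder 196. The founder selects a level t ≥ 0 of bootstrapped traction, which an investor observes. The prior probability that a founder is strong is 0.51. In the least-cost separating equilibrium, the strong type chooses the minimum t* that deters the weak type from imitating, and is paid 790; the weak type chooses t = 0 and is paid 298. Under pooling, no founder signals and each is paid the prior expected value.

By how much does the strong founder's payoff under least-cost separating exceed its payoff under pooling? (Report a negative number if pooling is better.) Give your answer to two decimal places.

103.02

Least-cost separating signal: t* solves 298 = 790 − 196·t*, so t* = (790 − 298)/196 ≈ 2.5102.
Strong type's separating payoff: 790 − 55 × t* = 790 − 55 × (790 − 298)/196 = 790 − 27060/196 ≈ 651.9388.
Pooling payoff: 0.51 × 790 + 0.49 × 298 = 548.92.
Difference: 651.9388 − 548.92 = 103.0188, i.e. 103.02 to two decimal places.
The strong type prefers to separate.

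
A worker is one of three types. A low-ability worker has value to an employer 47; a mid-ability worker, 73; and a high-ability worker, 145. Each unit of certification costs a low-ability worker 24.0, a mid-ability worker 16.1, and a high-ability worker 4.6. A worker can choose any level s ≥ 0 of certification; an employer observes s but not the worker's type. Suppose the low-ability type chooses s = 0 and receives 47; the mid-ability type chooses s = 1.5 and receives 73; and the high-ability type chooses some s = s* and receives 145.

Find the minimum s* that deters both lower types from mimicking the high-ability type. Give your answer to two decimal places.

5.97

Low-ability type (on-path payoff 47) won't mimic when 47 ≥ 145 − 24.0·s*, i.e. s* ≥ 4.08.
Mid-ability type (on-path payoff 73 − 16.1×1.5 = 48.85) won't mimic when 48.85 ≥ 145 − 16.1·s*, i.e. s* ≥ 5.97.
Both must hold, so s* = max(4.08, 5.97) = 5.97. The mid-ability type's constraint binds.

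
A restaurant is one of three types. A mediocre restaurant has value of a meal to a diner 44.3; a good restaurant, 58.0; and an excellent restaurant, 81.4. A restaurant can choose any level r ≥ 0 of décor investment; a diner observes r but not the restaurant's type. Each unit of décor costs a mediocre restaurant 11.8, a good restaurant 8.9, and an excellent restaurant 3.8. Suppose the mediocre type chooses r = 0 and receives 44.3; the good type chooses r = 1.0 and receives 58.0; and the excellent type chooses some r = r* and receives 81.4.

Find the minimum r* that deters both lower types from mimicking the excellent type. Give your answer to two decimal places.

3.63

Good type (on-path payoff 58.0 − 8.9×1.0 = 49.1) won't mimic when 49.1 ≥ 81.4 − 8.9·r*, i.e. r* ≥ 3.63.
Mediocre type (on-path payoff 44.3) won't mimic when 44.3 ≥ 81.4 − 11.8·r*, i.e. r* ≥ 3.14.
Both must hold, so r* = max(3.14, 3.63) = 3.63. The good type's constraint binds.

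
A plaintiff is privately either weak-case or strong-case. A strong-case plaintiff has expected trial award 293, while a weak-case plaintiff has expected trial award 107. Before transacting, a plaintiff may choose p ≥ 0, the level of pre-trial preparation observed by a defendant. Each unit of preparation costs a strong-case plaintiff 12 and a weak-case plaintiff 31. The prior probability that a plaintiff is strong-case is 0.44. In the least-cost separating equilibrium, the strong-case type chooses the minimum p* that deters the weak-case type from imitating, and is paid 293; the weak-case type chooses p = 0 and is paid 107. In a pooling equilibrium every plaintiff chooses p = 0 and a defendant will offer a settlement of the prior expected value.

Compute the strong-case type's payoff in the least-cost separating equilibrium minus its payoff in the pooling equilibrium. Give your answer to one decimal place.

32.2

Least-cost separating signal: p* solves 107 = 293 − 31·p*, so p* = (293 − 107)/31 = 6.
Strong-case type's separating payoff: 293 − 12 × p* = 293 − 12 × (293 − 107)/31 = 293 − 2232/31 = 221.
Pooling payoff: 0.44 × 293 + 0.56 × 107 = 188.84.
Difference: 221 − 188.84 = 32.16, i.e. 32.2 to one decimal place.
The strong-case type prefers to separate.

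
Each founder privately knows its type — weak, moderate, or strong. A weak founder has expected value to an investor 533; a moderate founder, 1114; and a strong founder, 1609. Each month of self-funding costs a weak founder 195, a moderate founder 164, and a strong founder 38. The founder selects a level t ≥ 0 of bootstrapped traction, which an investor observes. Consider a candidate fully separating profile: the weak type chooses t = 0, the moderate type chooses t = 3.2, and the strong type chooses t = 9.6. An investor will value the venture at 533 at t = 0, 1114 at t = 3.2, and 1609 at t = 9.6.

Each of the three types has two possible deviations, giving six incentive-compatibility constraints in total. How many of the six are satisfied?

Weak (own payoff 533): to t=3.2 gives 1114 − 195×3.2 = 490 → no gain ✓; to t=9.6 gives 1609 − 195×9.6 = -263 → no gain ✓.
Moderate (own payoff 1114 − 164×3.2 = 589.2): to t=0 gives 533 → no gain ✓; to t=9.6 gives 1609 − 164×9.6 = 34.6 → no gain ✓.
Strong (own payoff 1609 − 38×9.6 = 1244.2): to t=0 gives 533 → no gain ✓; to t=3.2 gives 1114 − 38×3.2 = 992.4 → no gain ✓.
6 of the 6 constraints hold; this profile is a separating equilibrium.

6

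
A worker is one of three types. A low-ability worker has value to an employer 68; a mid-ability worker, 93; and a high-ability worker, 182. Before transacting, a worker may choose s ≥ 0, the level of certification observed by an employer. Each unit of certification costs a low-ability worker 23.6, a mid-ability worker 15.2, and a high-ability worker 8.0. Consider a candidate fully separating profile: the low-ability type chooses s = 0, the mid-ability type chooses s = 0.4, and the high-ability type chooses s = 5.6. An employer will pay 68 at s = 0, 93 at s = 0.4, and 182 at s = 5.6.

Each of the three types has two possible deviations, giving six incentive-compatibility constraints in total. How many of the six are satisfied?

High-ability (own payoff 182 − 8.0×5.6 = 137.2): to s=0 gives 68 → no gain ✓; to s=0.4 gives 93 − 8.0×0.4 = 89.8 → no gain ✓.
Low-ability (own payoff 68): to s=0.4 gives 93 − 23.6×0.4 = 83.56 → profitable ✗; to s=5.6 gives 182 − 23.6×5.6 = 49.84 → no gain ✓.
Mid-ability (own payoff 93 − 15.2×0.4 = 86.92): to s=0 gives 68 → no gain ✓; to s=5.6 gives 182 − 15.2×5.6 = 96.88 → profitable ✗.
4 of the 6 constraints hold; not an equilibrium.

4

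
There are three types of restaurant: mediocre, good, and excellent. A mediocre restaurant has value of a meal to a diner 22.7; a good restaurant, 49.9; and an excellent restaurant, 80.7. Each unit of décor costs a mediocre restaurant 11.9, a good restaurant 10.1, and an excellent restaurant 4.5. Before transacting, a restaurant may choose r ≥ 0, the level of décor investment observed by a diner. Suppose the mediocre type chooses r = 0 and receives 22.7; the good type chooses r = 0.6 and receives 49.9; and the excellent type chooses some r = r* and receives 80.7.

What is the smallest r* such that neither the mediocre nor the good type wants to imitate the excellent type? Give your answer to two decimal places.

Good type (on-path payoff 49.9 − 10.1×0.6 = 43.84) won't mimic when 43.84 ≥ 80.7 − 10.1·r*, i.e. r* ≥ 3.65.
Mediocre type (on-path payoff 22.7) won't mimic when 22.7 ≥ 80.7 − 11.9·r*, i.e. r* ≥ 4.87.
Both must hold, so r* = max(4.87, 3.65) = 4.87. The mediocre type's constraint binds.

4.87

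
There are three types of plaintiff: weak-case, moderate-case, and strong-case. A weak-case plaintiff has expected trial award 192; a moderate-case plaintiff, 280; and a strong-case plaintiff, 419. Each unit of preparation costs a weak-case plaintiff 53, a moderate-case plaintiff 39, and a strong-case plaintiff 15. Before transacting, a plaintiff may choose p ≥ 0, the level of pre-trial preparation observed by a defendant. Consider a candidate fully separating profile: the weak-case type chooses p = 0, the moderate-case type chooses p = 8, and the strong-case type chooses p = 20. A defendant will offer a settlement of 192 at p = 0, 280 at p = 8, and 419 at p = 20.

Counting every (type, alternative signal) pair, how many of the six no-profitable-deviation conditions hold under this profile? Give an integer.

Moderate-case (own payoff 280 − 39×8 = -32): to p=0 gives 192 → profitable ✗; to p=20 gives 419 − 39×20 = -361 → no gain ✓.
Weak-case (own payoff 192): to p=8 gives 280 − 53×8 = -144 → no gain ✓; to p=20 gives 419 − 53×20 = -641 → no gain ✓.
Strong-case (own payoff 419 − 15×20 = 119): to p=0 gives 192 → profitable ✗; to p=8 gives 280 − 15×8 = 160 → profitable ✗.
3 of the 6 constraints hold; not an equilibrium.

3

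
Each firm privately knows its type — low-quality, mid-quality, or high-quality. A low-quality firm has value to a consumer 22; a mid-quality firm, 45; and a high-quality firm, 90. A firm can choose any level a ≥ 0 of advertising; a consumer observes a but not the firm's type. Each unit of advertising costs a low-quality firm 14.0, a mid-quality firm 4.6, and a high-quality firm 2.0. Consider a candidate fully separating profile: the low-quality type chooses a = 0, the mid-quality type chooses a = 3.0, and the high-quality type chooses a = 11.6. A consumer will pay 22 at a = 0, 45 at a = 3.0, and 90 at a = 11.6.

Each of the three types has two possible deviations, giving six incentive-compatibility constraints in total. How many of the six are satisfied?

Mid-quality (own payoff 45 − 4.6×3.0 = 31.2): to a=0 gives 22 → no gain ✓; to a=11.6 gives 90 − 4.6×11.6 = 36.64 → profitable ✗.
Low-quality (own payoff 22): to a=3.0 gives 45 − 14.0×3.0 = 3 → no gain ✓; to a=11.6 gives 90 − 14.0×11.6 = -72.4 → no gain ✓.
High-quality (own payoff 90 − 2.0×11.6 = 66.8): to a=0 gives 22 → no gain ✓; to a=3.0 gives 45 − 2.0×3.0 = 39 → no gain ✓.
5 of the 6 constraints hold; not an equilibrium.

5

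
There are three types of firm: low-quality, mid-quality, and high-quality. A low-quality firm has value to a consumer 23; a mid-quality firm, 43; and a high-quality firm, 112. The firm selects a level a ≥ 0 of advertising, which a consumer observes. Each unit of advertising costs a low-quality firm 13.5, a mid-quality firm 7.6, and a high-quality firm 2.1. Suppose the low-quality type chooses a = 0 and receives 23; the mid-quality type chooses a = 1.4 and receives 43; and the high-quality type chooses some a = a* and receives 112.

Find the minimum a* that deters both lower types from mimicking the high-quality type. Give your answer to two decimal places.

Low-quality type (on-path payoff 23) won't mimic when 23 ≥ 112 − 13.5·a*, i.e. a* ≥ 6.59.
Mid-quality type (on-path payoff 43 − 7.6×1.4 = 32.36) won't mimic when 32.36 ≥ 112 − 7.6·a*, i.e. a* ≥ 10.48.
Both must hold, so a* = max(6.59, 10.48) = 10.48. The mid-quality type's constraint binds.

10.48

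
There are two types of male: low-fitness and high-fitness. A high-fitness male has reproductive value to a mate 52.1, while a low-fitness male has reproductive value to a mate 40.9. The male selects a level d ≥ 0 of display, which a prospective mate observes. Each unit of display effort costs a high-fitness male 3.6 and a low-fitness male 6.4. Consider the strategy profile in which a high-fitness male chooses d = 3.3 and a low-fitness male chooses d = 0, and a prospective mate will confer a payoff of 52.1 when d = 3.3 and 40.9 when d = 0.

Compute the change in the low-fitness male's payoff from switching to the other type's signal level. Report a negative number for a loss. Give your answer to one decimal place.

Playing d = 0 the low-fitness male receives 40.9.
Deviating to d = 3.3 brings payment 52.1 at cost 6.4 × 3.3 = 21.12, netting 30.98.
Gain from deviating: 30.98 − 40.9 = -9.92, i.e. -9.9 to one decimal place.
The gain is negative, so the low-fitness type's incentive-compatibility constraint is satisfied.

-9.9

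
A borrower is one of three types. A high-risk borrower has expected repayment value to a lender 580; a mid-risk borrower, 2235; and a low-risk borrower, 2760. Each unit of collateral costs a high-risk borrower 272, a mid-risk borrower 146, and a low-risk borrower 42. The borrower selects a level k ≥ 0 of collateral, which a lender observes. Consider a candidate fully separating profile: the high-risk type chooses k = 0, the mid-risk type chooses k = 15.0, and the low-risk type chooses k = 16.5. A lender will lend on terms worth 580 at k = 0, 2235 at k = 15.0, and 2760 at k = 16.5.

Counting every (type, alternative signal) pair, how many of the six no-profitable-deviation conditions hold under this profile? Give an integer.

4

High-risk (own payoff 580): to k=15.0 gives 2235 − 272×15.0 = -1845 → no gain ✓; to k=16.5 gives 2760 − 272×16.5 = -1728 → no gain ✓.
Mid-risk (own payoff 2235 − 146×15.0 = 45): to k=0 gives 580 → profitable ✗; to k=16.5 gives 2760 − 146×16.5 = 351 → profitable ✗.
Low-risk (own payoff 2760 − 42×16.5 = 2067): to k=0 gives 580 → no gain ✓; to k=15.0 gives 2235 − 42×15.0 = 1605 → no gain ✓.
4 of the 6 constraints hold; not an equilibrium.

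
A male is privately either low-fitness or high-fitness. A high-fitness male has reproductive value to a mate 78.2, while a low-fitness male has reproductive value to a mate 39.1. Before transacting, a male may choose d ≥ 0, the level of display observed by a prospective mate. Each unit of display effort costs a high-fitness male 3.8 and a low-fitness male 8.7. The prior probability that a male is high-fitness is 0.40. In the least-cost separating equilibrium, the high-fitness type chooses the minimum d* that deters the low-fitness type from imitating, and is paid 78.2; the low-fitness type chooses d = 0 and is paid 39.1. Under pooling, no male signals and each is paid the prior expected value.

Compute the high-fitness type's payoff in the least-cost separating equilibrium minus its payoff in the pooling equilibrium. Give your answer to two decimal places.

Least-cost separating signal: d* solves 39.1 = 78.2 − 8.7·d*, so d* = (78.2 − 39.1)/8.7 ≈ 4.4943.
High-fitness type's separating payoff: 78.2 − 3.8 × d* = 78.2 − 3.8 × (78.2 − 39.1)/8.7 = 78.2 − 148.58/8.7 ≈ 61.1218.
Pooling payoff: 0.40 × 78.2 + 0.60 × 39.1 = 54.74.
Difference: 61.1218 − 54.74 = 6.3818, i.e. 6.38 to two decimal places.
The high-fitness type prefers to separate.

6.38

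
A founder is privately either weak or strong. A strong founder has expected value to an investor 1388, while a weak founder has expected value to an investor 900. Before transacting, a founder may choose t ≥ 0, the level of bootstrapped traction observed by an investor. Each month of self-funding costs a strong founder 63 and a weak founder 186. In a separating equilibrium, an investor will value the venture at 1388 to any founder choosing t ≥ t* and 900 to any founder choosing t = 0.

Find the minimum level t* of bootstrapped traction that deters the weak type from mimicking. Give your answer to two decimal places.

2.62

A weak founder choosing t = 0 receives 900.
Imitating at t* instead would pay 1388 at cost 186·t*, netting 1388 − 186·t*.
Indifference: 900 = 1388 − 186·t*, so t* = (1388 − 900) / 186 ≈ 2.62.
At t* the weak type's incentive constraint just binds; the strong type strictly prefers t* since its per-unit cost is lower.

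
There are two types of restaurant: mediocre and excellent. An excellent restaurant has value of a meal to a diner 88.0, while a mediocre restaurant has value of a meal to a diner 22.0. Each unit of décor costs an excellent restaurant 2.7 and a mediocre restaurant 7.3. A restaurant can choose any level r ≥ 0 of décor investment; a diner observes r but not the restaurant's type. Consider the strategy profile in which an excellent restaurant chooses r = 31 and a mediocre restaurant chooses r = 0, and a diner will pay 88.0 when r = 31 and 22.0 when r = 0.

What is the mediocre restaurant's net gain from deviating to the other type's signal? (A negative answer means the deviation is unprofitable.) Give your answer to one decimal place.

-160.3

Playing r = 0 the mediocre restaurant receives 22.0.
Deviating to r = 31 brings payment 88.0 at cost 7.3 × 31 = 226.3, netting -138.3.
Gain from deviating: -138.3 − 22.0 = -160.3.
The gain is negative, so the mediocre type's incentive-compatibility constraint is satisfied.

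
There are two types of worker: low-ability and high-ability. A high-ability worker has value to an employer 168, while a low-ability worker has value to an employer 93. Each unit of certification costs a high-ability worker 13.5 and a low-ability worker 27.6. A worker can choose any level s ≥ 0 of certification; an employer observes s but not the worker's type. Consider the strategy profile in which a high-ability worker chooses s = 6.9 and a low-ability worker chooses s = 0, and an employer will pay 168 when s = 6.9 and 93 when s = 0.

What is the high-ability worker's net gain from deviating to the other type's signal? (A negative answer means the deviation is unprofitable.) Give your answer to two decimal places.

18.15

Playing s = 6.9 the high-ability worker receives 168 − 13.5 × 6.9 = 74.85.
Deviating to s = 0 yields 93 instead.
Gain from deviating: 93 − 74.85 = 18.15.
The gain is positive, so the high-ability type's incentive-compatibility constraint is violated — this profile is not a separating equilibrium.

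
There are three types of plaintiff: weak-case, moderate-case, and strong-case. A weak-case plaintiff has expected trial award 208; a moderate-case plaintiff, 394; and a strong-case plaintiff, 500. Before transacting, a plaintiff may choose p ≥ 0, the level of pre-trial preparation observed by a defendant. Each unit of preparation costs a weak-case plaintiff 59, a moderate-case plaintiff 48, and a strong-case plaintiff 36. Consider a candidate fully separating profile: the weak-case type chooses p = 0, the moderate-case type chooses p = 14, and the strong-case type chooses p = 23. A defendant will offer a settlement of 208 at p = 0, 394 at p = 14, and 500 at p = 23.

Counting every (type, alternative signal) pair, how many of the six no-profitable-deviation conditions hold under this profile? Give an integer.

Moderate-case (own payoff 394 − 48×14 = -278): to p=0 gives 208 → profitable ✗; to p=23 gives 500 − 48×23 = -604 → no gain ✓.
Strong-case (own payoff 500 − 36×23 = -328): to p=0 gives 208 → profitable ✗; to p=14 gives 394 − 36×14 = -110 → profitable ✗.
Weak-case (own payoff 208): to p=14 gives 394 − 59×14 = -432 → no gain ✓; to p=23 gives 500 − 59×23 = -857 → no gain ✓.
3 of the 6 constraints hold; not an equilibrium.

3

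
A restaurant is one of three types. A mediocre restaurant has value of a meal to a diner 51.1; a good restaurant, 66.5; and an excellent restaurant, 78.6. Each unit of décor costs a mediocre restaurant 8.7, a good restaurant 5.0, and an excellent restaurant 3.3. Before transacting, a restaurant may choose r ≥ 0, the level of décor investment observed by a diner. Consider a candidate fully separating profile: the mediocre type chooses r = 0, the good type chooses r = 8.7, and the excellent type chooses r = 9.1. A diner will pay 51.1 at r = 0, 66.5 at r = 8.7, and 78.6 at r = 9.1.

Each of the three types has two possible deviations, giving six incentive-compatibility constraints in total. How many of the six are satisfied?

3

Mediocre (own payoff 51.1): to r=8.7 gives 66.5 − 8.7×8.7 = -9.19 → no gain ✓; to r=9.1 gives 78.6 − 8.7×9.1 = -0.57 → no gain ✓.
Excellent (own payoff 78.6 − 3.3×9.1 = 48.57): to r=0 gives 51.1 → profitable ✗; to r=8.7 gives 66.5 − 3.3×8.7 = 37.79 → no gain ✓.
Good (own payoff 66.5 − 5.0×8.7 = 23): to r=0 gives 51.1 → profitable ✗; to r=9.1 gives 78.6 − 5.0×9.1 = 33.1 → profitable ✗.
3 of the 6 constraints hold; not an equilibrium.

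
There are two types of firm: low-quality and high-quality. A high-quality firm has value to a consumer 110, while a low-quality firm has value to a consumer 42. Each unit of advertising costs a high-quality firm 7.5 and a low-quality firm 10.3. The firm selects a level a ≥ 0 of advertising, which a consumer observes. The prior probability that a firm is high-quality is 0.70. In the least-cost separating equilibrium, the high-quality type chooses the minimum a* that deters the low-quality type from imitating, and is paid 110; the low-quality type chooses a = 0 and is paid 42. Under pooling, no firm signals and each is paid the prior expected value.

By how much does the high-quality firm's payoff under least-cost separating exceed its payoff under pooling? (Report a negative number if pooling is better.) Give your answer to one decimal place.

-29.1

Least-cost separating signal: a* solves 42 = 110 − 10.3·a*, so a* = (110 − 42)/10.3 ≈ 6.6019.
High-quality type's separating payoff: 110 − 7.5 × a* = 110 − 7.5 × (110 − 42)/10.3 = 110 − 510/10.3 ≈ 60.485.
Pooling payoff: 0.70 × 110 + 0.30 × 42 = 89.6.
Difference: 60.485 − 89.6 = -29.115, i.e. -29.1 to one decimal place.
The high-quality type would prefer the pooling outcome.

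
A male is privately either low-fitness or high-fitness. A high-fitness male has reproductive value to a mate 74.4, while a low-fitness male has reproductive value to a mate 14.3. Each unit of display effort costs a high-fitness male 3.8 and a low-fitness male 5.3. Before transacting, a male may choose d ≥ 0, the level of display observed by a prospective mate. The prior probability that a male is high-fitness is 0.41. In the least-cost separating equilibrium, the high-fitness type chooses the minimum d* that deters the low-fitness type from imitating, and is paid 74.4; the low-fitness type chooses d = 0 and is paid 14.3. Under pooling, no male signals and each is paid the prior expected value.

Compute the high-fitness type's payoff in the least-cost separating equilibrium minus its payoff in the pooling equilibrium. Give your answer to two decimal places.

-7.63

Least-cost separating signal: d* solves 14.3 = 74.4 − 5.3·d*, so d* = (74.4 − 14.3)/5.3 ≈ 11.3396.
High-fitness type's separating payoff: 74.4 − 3.8 × d* = 74.4 − 3.8 × (74.4 − 14.3)/5.3 = 74.4 − 228.38/5.3 ≈ 31.3094.
Pooling payoff: 0.41 × 74.4 + 0.59 × 14.3 = 38.941.
Difference: 31.3094 − 38.941 = -7.6316, i.e. -7.63 to two decimal places.
The high-fitness type would prefer the pooling outcome.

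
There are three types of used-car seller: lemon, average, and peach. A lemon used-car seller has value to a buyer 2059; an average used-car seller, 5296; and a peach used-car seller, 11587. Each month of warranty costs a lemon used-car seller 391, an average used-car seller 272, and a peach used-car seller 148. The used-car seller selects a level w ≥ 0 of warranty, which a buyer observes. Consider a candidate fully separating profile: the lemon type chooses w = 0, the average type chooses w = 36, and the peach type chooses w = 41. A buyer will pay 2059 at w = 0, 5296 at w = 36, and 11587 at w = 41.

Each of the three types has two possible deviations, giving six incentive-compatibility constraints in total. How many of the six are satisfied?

Average (own payoff 5296 − 272×36 = -4496): to w=0 gives 2059 → profitable ✗; to w=41 gives 11587 − 272×41 = 435 → profitable ✗.
Peach (own payoff 11587 − 148×41 = 5519): to w=0 gives 2059 → no gain ✓; to w=36 gives 5296 − 148×36 = -32 → no gain ✓.
Lemon (own payoff 2059): to w=36 gives 5296 − 391×36 = -8780 → no gain ✓; to w=41 gives 11587 − 391×41 = -4444 → no gain ✓.
4 of the 6 constraints hold; not an equilibrium.

4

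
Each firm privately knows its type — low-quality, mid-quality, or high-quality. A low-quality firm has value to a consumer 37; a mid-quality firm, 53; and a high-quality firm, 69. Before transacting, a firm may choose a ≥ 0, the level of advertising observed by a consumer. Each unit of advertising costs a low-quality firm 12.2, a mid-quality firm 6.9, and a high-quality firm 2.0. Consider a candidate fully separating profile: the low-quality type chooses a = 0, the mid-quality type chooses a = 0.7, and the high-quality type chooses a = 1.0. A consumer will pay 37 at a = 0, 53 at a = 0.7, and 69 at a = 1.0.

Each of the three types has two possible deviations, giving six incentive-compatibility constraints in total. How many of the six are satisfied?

Mid-quality (own payoff 53 − 6.9×0.7 = 48.17): to a=0 gives 37 → no gain ✓; to a=1.0 gives 69 − 6.9×1.0 = 62.1 → profitable ✗.
High-quality (own payoff 69 − 2.0×1.0 = 67): to a=0 gives 37 → no gain ✓; to a=0.7 gives 53 − 2.0×0.7 = 51.6 → no gain ✓.
Low-quality (own payoff 37): to a=0.7 gives 53 − 12.2×0.7 = 44.46 → profitable ✗; to a=1.0 gives 69 − 12.2×1.0 = 56.8 → profitable ✗.
3 of the 6 constraints hold; not an equilibrium.

3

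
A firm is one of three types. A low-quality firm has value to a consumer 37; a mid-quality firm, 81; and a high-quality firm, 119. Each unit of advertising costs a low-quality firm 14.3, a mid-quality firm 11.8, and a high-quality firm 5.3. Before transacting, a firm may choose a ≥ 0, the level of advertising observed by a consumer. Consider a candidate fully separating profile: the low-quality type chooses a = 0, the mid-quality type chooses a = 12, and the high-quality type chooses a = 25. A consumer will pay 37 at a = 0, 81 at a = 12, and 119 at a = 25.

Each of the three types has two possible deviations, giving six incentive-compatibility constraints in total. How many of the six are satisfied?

3

Low-quality (own payoff 37): to a=12 gives 81 − 14.3×12 = -90.6 → no gain ✓; to a=25 gives 119 − 14.3×25 = -238.5 → no gain ✓.
High-quality (own payoff 119 − 5.3×25 = -13.5): to a=0 gives 37 → profitable ✗; to a=12 gives 81 − 5.3×12 = 17.4 → profitable ✗.
Mid-quality (own payoff 81 − 11.8×12 = -60.6): to a=0 gives 37 → profitable ✗; to a=25 gives 119 − 11.8×25 = -176 → no gain ✓.
3 of the 6 constraints hold; not an equilibrium.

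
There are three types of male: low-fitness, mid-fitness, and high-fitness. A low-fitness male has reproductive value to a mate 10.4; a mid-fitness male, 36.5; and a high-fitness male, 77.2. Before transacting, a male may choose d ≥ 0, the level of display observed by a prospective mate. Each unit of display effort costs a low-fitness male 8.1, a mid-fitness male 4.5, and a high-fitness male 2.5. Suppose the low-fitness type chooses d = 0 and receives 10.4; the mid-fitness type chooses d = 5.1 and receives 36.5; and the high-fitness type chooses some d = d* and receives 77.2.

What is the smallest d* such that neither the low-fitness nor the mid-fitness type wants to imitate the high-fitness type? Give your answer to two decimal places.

14.14

Low-fitness type (on-path payoff 10.4) won't mimic when 10.4 ≥ 77.2 − 8.1·d*, i.e. d* ≥ 8.25.
Mid-fitness type (on-path payoff 36.5 − 4.5×5.1 = 13.55) won't mimic when 13.55 ≥ 77.2 − 4.5·d*, i.e. d* ≥ 14.14.
Both must hold, so d* = max(8.25, 14.14) = 14.14. The mid-fitness type's constraint binds.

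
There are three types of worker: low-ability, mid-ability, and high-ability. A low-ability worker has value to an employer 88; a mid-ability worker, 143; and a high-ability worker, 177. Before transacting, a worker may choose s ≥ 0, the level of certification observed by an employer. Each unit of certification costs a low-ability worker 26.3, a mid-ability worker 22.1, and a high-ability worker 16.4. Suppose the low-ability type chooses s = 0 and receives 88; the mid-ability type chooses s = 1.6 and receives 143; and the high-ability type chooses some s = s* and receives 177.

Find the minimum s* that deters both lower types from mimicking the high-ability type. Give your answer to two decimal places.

3.38

Low-ability type (on-path payoff 88) won't mimic when 88 ≥ 177 − 26.3·s*, i.e. s* ≥ 3.38.
Mid-ability type (on-path payoff 143 − 22.1×1.6 = 107.64) won't mimic when 107.64 ≥ 177 − 22.1·s*, i.e. s* ≥ 3.14.
Both must hold, so s* = max(3.38, 3.14) = 3.38. The low-ability type's constraint binds.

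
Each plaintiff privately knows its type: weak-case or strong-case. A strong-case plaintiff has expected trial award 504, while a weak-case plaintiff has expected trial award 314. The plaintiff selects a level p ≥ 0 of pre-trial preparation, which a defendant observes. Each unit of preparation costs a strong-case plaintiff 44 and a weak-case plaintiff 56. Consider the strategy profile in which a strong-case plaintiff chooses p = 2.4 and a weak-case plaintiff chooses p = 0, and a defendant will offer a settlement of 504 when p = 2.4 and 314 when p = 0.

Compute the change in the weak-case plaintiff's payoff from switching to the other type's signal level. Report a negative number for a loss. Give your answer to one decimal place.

55.6

Playing p = 0 the weak-case plaintiff receives 314.
Deviating to p = 2.4 brings payment 504 at cost 56 × 2.4 = 134.4, netting 369.6.
Gain from deviating: 369.6 − 314 = 55.6.
The gain is positive, so the weak-case type's incentive-compatibility constraint is violated — this profile is not a separating equilibrium.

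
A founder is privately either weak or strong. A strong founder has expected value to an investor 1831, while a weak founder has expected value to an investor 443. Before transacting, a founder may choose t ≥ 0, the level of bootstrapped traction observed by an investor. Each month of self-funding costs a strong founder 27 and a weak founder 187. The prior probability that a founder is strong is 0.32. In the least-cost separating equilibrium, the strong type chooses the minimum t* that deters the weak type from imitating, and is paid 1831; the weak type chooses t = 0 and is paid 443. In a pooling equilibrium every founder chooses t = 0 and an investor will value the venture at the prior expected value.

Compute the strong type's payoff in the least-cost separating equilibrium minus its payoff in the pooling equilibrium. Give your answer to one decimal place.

Least-cost separating signal: t* solves 443 = 1831 − 187·t*, so t* = (1831 − 443)/187 ≈ 7.4225.
Strong type's separating payoff: 1831 − 27 × t* = 1831 − 27 × (1831 − 443)/187 = 1831 − 37476/187 ≈ 1630.594.
Pooling payoff: 0.32 × 1831 + 0.68 × 443 = 887.16.
Difference: 1630.594 − 887.16 = 743.434, i.e. 743.4 to one decimal place.
The strong type prefers to separate.

743.4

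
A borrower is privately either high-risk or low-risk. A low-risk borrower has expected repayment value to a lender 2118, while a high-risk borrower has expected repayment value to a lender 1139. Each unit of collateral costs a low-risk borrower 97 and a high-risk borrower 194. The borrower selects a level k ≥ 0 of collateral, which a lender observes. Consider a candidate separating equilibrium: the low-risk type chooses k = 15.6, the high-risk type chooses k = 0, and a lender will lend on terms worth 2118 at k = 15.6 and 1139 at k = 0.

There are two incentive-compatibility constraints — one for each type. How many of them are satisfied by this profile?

Low-risk type: signal → 2118 − 97 × 15.6 = 604.8; deviate to 0 → 1139. IC fails (604.8 < 1139).
High-risk type: stay at 0 → 1139; mimic → 2118 − 194 × 15.6 = -908.4. IC holds (1139 ≥ -908.4).
1 of 2 constraints hold, so this profile is not an equilibrium.

1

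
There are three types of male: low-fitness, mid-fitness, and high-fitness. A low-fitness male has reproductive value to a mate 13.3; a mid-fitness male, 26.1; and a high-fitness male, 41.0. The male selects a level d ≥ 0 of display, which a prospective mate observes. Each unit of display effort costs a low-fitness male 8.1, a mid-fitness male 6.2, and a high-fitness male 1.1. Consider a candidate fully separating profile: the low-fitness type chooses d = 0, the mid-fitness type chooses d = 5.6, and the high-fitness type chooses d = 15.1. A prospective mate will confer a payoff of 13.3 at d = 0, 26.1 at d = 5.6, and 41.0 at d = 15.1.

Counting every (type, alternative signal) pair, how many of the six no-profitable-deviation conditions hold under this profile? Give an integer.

5

Low-fitness (own payoff 13.3): to d=5.6 gives 26.1 − 8.1×5.6 = -19.26 → no gain ✓; to d=15.1 gives 41.0 − 8.1×15.1 = -81.31 → no gain ✓.
High-fitness (own payoff 41.0 − 1.1×15.1 = 24.39): to d=0 gives 13.3 → no gain ✓; to d=5.6 gives 26.1 − 1.1×5.6 = 19.94 → no gain ✓.
Mid-fitness (own payoff 26.1 − 6.2×5.6 = -8.62): to d=0 gives 13.3 → profitable ✗; to d=15.1 gives 41.0 − 6.2×15.1 = -52.62 → no gain ✓.
5 of the 6 constraints hold; not an equilibrium.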